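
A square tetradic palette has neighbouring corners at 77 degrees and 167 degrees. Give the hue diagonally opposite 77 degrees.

257°

A square tetradic scheme places four hues 90° apart; opposite corners are 180° apart.
77 + 180 = 257°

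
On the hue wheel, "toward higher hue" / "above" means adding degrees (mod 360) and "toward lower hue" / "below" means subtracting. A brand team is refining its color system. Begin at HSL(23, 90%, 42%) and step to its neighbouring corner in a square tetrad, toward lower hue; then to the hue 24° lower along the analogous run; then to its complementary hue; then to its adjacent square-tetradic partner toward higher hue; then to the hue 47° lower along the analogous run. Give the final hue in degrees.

−90° (square ↓): 23 − 90 = -67 → -67 + 360 = 293°
−24° (analog 24° ↓): 293 − 24 = 269°
+180° (complement): 269 + 180 = 449 → 449 − 360 = 89°
+90° (square ↑): 89 + 90 = 179°
−47° (analog 47° ↓): 179 − 47 = 132°

132°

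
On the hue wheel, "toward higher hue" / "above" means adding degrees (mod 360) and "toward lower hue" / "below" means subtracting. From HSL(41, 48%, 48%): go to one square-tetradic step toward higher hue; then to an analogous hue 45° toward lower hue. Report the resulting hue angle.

86°

+90° (square ↑): 41 + 90 = 131°
−45° (analog 45° ↓): 131 − 45 = 86°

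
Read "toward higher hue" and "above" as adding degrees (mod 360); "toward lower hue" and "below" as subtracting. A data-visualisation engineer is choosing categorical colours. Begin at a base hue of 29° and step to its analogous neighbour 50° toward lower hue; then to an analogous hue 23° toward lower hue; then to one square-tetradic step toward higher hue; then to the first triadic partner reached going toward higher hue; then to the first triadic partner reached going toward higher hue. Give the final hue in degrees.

29 − 50 = -21 → -21 + 360 = 339°   (analog 50° ↓)
339 − 23 = 316°   (analog 23° ↓)
316 + 90 = 406 → 406 − 360 = 46°   (square ↑)
46 + 120 = 166°   (triadic ↑)
166 + 120 = 286°   (triadic ↑)

286°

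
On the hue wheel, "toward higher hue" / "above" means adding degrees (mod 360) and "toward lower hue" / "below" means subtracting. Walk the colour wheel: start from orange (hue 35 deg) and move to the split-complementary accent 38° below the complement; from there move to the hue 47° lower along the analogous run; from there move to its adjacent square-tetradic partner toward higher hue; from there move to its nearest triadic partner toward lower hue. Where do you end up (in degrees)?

100°

split-comp 38° ↓ +142°: 35 + 142 = 177°
analog 47° ↓ −47°: 177 − 47 = 130°
square ↑ +90°: 130 + 90 = 220°
triadic ↓ −120°: 220 − 120 = 100°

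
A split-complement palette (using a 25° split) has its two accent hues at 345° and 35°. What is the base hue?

The accents sit 25° either side of the complement, so the complement is their short-arc midpoint on the wheel.
Short-arc midpoint of 345° and 35°: 10°.
Base is 180° from the complement: 10 − 180 = -170 → -170 + 360 = 190°

190°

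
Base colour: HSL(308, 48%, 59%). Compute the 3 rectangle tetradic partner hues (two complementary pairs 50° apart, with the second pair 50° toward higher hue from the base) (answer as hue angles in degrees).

358°, 128° and 178°

A rectangular tetradic uses two complementary pairs 50° apart: offsets 0°, 50°, 180°, 230°.
308 + 50 = 358°
308 + 180 = 488 → 488 − 360 = 128°
308 + 230 = 538 → 538 − 360 = 178°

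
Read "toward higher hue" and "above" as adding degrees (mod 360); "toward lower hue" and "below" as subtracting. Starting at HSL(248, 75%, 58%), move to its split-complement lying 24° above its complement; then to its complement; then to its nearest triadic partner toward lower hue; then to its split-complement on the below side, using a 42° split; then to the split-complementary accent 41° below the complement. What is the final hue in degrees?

248 + 204 = 452 → 452 − 360 = 92°   (split-comp 24° ↑)
92 + 180 = 272°   (complement)
272 − 120 = 152°   (triadic ↓)
152 + 138 = 290°   (split-comp 42° ↓)
290 + 139 = 429 → 429 − 360 = 69°   (split-comp 41° ↓)

69°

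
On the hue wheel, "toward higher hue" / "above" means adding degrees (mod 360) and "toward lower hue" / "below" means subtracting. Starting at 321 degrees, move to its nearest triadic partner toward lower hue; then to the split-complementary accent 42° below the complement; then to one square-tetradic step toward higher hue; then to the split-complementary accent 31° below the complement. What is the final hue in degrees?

−120° (triadic ↓): 321 − 120 = 201°
+138° (split-comp 42° ↓): 201 + 138 = 339°
+90° (square ↑): 339 + 90 = 429 → 429 − 360 = 69°
+149° (split-comp 31° ↓): 69 + 149 = 218°

218°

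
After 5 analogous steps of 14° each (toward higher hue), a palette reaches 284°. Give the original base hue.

214°

5 steps of 14° (toward higher hue) give a net shift of +70°.
Start = end − shift: 284 − 70 = 214°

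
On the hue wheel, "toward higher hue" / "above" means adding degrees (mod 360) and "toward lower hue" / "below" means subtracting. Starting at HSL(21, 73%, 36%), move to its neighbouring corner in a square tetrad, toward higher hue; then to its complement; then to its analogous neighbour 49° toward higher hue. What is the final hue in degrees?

+90° (square ↑): 21 + 90 = 111°
+180° (complement): 111 + 180 = 291°
+49° (analog 49° ↑): 291 + 49 = 340°

340°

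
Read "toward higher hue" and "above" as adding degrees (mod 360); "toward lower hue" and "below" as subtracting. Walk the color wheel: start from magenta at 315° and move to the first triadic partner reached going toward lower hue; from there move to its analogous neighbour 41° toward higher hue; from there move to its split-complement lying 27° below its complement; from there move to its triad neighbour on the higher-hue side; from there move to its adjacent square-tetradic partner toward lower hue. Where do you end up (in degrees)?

59°

−120° (triadic ↓): 315 − 120 = 195°
+41° (analog 41° ↑): 195 + 41 = 236°
+153° (split-comp 27° ↓): 236 + 153 = 389 → 389 − 360 = 29°
+120° (triadic ↑): 29 + 120 = 149°
−90° (square ↓): 149 − 90 = 59°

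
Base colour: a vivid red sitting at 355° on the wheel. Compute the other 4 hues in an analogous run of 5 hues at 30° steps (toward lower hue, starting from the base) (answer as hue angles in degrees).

Analogous hues sit every 30° along the wheel.
355 − 30 = 325°
355 − 60 = 295°
355 − 90 = 265°
355 − 120 = 235°

325°, 295°, 265°, 235°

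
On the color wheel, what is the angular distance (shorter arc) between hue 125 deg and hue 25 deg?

100°

|125 − 25| = 100.
100 ≤ 180, so the shorter arc is 100°.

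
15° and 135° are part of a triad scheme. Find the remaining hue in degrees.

255°

A triad places three hues 120° apart.
The full set through 15° is {15°, 135°, 255°}.
Given {15°, 135°}, the missing hue is 255°.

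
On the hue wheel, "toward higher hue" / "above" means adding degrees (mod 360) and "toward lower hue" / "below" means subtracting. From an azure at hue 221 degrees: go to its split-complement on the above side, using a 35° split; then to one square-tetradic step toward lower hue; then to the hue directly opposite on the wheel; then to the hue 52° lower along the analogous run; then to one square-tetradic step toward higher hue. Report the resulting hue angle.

split-comp 35° ↑ +215°: 221 + 215 = 436 → 436 − 360 = 76°
square ↓ −90°: 76 − 90 = -14 → -14 + 360 = 346°
complement +180°: 346 + 180 = 526 → 526 − 360 = 166°
analog 52° ↓ −52°: 166 − 52 = 114°
square ↑ +90°: 114 + 90 = 204°

204°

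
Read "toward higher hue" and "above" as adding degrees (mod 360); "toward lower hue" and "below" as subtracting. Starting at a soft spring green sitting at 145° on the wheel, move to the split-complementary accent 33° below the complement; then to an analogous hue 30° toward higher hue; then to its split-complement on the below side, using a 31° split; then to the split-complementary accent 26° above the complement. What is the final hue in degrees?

145 + 147 = 292°   (split-comp 33° ↓)
292 + 30 = 322°   (analog 30° ↑)
322 + 149 = 471 → 471 − 360 = 111°   (split-comp 31° ↓)
111 + 206 = 317°   (split-comp 26° ↑)

317°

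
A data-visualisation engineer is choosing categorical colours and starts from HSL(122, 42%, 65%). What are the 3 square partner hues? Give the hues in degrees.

212°, 302°, and 32°

122 + 90 = 212°
122 + 180 = 302°
122 + 270 = 392 → 392 − 360 = 32°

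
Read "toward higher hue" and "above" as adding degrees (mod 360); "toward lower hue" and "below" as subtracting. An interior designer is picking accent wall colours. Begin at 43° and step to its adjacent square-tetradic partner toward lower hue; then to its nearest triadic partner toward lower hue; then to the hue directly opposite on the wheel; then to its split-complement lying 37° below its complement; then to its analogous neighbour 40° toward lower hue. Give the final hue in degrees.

square ↓ −90°: 43 − 90 = -47 → -47 + 360 = 313°
triadic ↓ −120°: 313 − 120 = 193°
complement +180°: 193 + 180 = 373 → 373 − 360 = 13°
split-comp 37° ↓ +143°: 13 + 143 = 156°
analog 40° ↓ −40°: 156 − 40 = 116°

116°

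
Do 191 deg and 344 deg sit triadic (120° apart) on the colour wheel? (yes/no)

no

Angular distance: |191 − 344| = 153 = 153°.
Triadic (120° apart) requires 120°.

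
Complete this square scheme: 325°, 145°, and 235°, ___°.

A square tetradic scheme places four hues every 90°.
The full set through 145° is {55°, 145°, 235°, 325°}.
Given {145°, 235°, 325°}, the missing hue is 55°.

55°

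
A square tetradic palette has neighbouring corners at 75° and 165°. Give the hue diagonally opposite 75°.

255°

A square tetradic scheme places four hues 90° apart; opposite corners are 180° apart.
75 + 180 = 255°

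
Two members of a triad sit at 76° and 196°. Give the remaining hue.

316°

A triad spaces three hues 120° apart.
The full set is {76°, 196°, 316°}.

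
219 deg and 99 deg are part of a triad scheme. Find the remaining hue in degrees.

339°

A triad places three hues 120° apart.
The full set through 99° is {99°, 219°, 339°}.
Given {99°, 219°}, the missing hue is 339°.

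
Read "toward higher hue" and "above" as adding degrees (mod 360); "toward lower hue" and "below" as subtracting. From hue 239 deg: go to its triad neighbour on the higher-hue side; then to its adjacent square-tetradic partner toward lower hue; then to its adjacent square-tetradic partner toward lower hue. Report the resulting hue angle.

179°

triadic ↑ +120°: 239 + 120 = 359°
square ↓ −90°: 359 − 90 = 269°
square ↓ −90°: 269 − 90 = 179°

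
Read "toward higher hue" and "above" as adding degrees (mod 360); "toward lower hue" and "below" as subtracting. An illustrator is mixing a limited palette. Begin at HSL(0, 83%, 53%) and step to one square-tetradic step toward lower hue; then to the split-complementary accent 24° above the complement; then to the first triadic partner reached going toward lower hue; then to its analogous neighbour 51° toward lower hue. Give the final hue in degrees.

−90° (square ↓): 0 − 90 = -90 → -90 + 360 = 270°
+204° (split-comp 24° ↑): 270 + 204 = 474 → 474 − 360 = 114°
−120° (triadic ↓): 114 − 120 = -6 → -6 + 360 = 354°
−51° (analog 51° ↓): 354 − 51 = 303°

303°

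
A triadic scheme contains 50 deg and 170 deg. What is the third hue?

290°

A triad spaces three hues 120° apart.
The full set is {50°, 170°, 290°}.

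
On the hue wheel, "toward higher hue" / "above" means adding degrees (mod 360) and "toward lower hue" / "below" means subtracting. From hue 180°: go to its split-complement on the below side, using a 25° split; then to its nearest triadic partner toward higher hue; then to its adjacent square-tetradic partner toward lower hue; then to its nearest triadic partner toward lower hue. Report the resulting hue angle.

245°

split-comp 25° ↓ +155°: 180 + 155 = 335°
triadic ↑ +120°: 335 + 120 = 455 → 455 − 360 = 95°
square ↓ −90°: 95 − 90 = 5°
triadic ↓ −120°: 5 − 120 = -115 → -115 + 360 = 245°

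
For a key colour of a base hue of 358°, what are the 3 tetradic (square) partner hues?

88°, 178°, and 268°

358 + 90 = 448 → 448 − 360 = 88°
358 + 180 = 538 → 538 − 360 = 178°
358 + 270 = 628 → 628 − 360 = 268°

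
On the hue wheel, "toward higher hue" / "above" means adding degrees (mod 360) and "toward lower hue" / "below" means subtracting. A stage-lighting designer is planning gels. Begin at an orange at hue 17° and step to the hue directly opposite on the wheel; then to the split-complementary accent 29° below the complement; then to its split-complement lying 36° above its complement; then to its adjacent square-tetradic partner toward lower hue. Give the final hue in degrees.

complement +180°: 17 + 180 = 197°
split-comp 29° ↓ +151°: 197 + 151 = 348°
split-comp 36° ↑ +216°: 348 + 216 = 564 → 564 − 360 = 204°
square ↓ −90°: 204 − 90 = 114°

114°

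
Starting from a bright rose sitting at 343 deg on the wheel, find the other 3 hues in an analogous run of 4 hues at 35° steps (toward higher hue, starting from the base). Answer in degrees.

18°, 53°, and 88°

Analogous hues sit every 35° along the wheel.
343 + 35 = 378 → 378 − 360 = 18°
343 + 70 = 413 → 413 − 360 = 53°
343 + 105 = 448 → 448 − 360 = 88°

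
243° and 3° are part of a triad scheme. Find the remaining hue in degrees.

A triad places three hues 120° apart.
The full set through 3° is {3°, 123°, 243°}.
Given {3°, 243°}, the missing hue is 123°.

123°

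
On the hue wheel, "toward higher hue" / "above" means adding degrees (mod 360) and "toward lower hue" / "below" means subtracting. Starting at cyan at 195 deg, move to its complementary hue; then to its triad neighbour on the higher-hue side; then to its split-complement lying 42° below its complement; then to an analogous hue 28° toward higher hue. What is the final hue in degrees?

195 + 180 = 375 → 375 − 360 = 15°   (complement)
15 + 120 = 135°   (triadic ↑)
135 + 138 = 273°   (split-comp 42° ↓)
273 + 28 = 301°   (analog 28° ↑)

301°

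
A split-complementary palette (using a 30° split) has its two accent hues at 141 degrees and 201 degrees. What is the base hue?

351°

The accents sit 30° either side of the complement, so the complement is their short-arc midpoint on the wheel.
Short-arc midpoint of 141° and 201°: 171°.
Base is 180° from the complement: 171 − 180 = -9 → -9 + 360 = 351°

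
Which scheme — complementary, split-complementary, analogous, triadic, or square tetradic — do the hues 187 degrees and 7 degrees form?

Sort the hues: 7°, 187°.
Successive gaps around the wheel: 180°, 180°.
Two hues 180° apart are complementary.

complementary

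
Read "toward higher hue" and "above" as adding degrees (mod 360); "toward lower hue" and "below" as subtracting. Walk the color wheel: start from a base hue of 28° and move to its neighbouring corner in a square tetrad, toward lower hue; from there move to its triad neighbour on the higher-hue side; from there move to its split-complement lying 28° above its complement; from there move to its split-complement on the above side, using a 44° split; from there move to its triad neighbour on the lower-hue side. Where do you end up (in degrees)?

−90° (square ↓): 28 − 90 = -62 → -62 + 360 = 298°
+120° (triadic ↑): 298 + 120 = 418 → 418 − 360 = 58°
+208° (split-comp 28° ↑): 58 + 208 = 266°
+224° (split-comp 44° ↑): 266 + 224 = 490 → 490 − 360 = 130°
−120° (triadic ↓): 130 − 120 = 10°

10°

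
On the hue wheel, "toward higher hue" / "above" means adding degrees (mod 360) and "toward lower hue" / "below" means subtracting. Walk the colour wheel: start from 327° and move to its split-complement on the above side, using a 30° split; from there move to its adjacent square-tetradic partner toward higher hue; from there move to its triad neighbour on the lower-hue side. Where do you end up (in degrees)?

split-comp 30° ↑ +210°: 327 + 210 = 537 → 537 − 360 = 177°
square ↑ +90°: 177 + 90 = 267°
triadic ↓ −120°: 267 − 120 = 147°

147°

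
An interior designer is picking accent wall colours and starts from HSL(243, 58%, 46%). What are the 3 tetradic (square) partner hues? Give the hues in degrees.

A square tetradic scheme places four hues every 90°.
243 + 90 = 333°
243 + 180 = 423 → 423 − 360 = 63°
243 + 270 = 513 → 513 − 360 = 153°

333°, 63° and 153°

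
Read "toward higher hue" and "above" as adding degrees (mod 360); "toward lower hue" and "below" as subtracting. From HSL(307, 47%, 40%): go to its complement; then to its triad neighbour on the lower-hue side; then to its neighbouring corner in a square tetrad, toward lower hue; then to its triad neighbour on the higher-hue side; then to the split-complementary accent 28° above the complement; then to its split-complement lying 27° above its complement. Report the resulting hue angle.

92°

complement +180°: 307 + 180 = 487 → 487 − 360 = 127°
triadic ↓ −120°: 127 − 120 = 7°
square ↓ −90°: 7 − 90 = -83 → -83 + 360 = 277°
triadic ↑ +120°: 277 + 120 = 397 → 397 − 360 = 37°
split-comp 28° ↑ +208°: 37 + 208 = 245°
split-comp 27° ↑ +207°: 245 + 207 = 452 → 452 − 360 = 92°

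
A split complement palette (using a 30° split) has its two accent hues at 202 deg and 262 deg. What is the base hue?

52°

The accents sit 30° either side of the complement, so the complement is their short-arc midpoint on the wheel.
Short-arc midpoint of 202° and 262°: 232°.
Base is 180° from the complement: 232 − 180 = 52°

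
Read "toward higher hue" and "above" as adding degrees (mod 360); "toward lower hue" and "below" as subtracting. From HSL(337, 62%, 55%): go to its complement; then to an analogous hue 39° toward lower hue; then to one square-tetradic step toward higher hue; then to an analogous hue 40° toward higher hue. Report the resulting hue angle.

248°

complement +180°: 337 + 180 = 517 → 517 − 360 = 157°
analog 39° ↓ −39°: 157 − 39 = 118°
square ↑ +90°: 118 + 90 = 208°
analog 40° ↑ +40°: 208 + 40 = 248°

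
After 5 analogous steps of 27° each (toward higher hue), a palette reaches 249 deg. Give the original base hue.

5 steps of 27° (toward higher hue) give a net shift of +135°.
Start = end − shift: 249 − 135 = 114°

114°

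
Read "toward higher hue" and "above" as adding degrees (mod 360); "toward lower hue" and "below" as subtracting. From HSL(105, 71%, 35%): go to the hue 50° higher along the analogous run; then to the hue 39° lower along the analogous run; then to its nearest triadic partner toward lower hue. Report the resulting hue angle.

analog 50° ↑ +50°: 105 + 50 = 155°
analog 39° ↓ −39°: 155 − 39 = 116°
triadic ↓ −120°: 116 − 120 = -4 → -4 + 360 = 356°

356°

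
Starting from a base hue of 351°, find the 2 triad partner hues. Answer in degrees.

111° and 231°

A triad places three hues 120° apart.
351 + 120 = 471 → 471 − 360 = 111°
351 + 240 = 591 → 591 − 360 = 231°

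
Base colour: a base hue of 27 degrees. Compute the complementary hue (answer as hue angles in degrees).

207°

The complement sits 180° across the wheel.
27 + 180 = 207°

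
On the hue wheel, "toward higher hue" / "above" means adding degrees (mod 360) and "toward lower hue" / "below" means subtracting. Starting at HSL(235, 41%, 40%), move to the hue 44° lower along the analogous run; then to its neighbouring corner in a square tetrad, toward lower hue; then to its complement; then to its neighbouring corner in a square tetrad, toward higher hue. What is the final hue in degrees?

analog 44° ↓ −44°: 235 − 44 = 191°
square ↓ −90°: 191 − 90 = 101°
complement +180°: 101 + 180 = 281°
square ↑ +90°: 281 + 90 = 371 → 371 − 360 = 11°

11°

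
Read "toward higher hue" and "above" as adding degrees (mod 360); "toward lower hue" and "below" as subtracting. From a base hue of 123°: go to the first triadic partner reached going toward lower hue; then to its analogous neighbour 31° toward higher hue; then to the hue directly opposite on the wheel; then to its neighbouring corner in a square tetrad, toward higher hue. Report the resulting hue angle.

304°

triadic ↓ −120°: 123 − 120 = 3°
analog 31° ↑ +31°: 3 + 31 = 34°
complement +180°: 34 + 180 = 214°
square ↑ +90°: 214 + 90 = 304°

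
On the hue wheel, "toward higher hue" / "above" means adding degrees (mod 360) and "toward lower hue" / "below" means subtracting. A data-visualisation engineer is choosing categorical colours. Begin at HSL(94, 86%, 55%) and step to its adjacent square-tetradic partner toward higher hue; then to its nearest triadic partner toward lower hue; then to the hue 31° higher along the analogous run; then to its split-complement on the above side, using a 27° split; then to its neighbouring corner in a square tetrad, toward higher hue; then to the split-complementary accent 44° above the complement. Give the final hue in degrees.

256°

+90° (square ↑): 94 + 90 = 184°
−120° (triadic ↓): 184 − 120 = 64°
+31° (analog 31° ↑): 64 + 31 = 95°
+207° (split-comp 27° ↑): 95 + 207 = 302°
+90° (square ↑): 302 + 90 = 392 → 392 − 360 = 32°
+224° (split-comp 44° ↑): 32 + 224 = 256°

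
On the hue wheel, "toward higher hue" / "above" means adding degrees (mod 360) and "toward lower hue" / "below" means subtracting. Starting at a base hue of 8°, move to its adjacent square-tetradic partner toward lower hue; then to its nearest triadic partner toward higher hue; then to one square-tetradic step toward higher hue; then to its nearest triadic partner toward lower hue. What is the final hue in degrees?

8°

square ↓ −90°: 8 − 90 = -82 → -82 + 360 = 278°
triadic ↑ +120°: 278 + 120 = 398 → 398 − 360 = 38°
square ↑ +90°: 38 + 90 = 128°
triadic ↓ −120°: 128 − 120 = 8°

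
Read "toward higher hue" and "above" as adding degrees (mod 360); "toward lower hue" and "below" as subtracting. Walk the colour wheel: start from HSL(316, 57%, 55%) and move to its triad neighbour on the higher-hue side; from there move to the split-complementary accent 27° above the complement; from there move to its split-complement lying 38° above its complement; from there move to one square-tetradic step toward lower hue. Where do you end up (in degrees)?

51°

+120° (triadic ↑): 316 + 120 = 436 → 436 − 360 = 76°
+207° (split-comp 27° ↑): 76 + 207 = 283°
+218° (split-comp 38° ↑): 283 + 218 = 501 → 501 − 360 = 141°
−90° (square ↓): 141 − 90 = 51°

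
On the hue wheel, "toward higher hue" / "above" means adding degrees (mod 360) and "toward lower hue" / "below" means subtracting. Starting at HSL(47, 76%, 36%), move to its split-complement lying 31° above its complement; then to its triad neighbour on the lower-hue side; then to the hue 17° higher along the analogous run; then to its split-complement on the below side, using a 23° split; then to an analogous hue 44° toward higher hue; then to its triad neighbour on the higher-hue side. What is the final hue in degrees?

116°

+211° (split-comp 31° ↑): 47 + 211 = 258°
−120° (triadic ↓): 258 − 120 = 138°
+17° (analog 17° ↑): 138 + 17 = 155°
+157° (split-comp 23° ↓): 155 + 157 = 312°
+44° (analog 44° ↑): 312 + 44 = 356°
+120° (triadic ↑): 356 + 120 = 476 → 476 − 360 = 116°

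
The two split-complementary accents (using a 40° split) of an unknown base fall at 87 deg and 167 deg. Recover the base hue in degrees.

307°

The accents sit 40° either side of the complement, so the complement is their short-arc midpoint on the wheel.
Short-arc midpoint of 87° and 167°: 127°.
Base is 180° from the complement: 127 − 180 = -53 → -53 + 360 = 307°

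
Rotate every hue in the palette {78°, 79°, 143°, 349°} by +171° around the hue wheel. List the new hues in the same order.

249°, 250°, 314°, 160°

78 + 171 = 249°
79 + 171 = 250°
143 + 171 = 314°
349 + 171 = 520 → 520 − 360 = 160°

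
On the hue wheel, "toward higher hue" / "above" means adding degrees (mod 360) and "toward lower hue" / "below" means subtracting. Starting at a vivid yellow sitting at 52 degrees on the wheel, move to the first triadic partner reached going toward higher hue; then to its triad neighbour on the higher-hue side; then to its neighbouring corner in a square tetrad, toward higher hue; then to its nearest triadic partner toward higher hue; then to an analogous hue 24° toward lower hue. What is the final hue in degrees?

52 + 120 = 172°   (triadic ↑)
172 + 120 = 292°   (triadic ↑)
292 + 90 = 382 → 382 − 360 = 22°   (square ↑)
22 + 120 = 142°   (triadic ↑)
142 − 24 = 118°   (analog 24° ↓)

118°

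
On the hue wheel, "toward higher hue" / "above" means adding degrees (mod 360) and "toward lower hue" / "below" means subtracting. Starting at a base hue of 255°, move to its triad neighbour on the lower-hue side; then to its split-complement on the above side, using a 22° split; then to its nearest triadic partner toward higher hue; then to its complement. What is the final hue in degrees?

−120° (triadic ↓): 255 − 120 = 135°
+202° (split-comp 22° ↑): 135 + 202 = 337°
+120° (triadic ↑): 337 + 120 = 457 → 457 − 360 = 97°
+180° (complement): 97 + 180 = 277°

277°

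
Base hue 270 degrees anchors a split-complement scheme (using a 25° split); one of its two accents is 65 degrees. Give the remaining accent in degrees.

115°

Split-complementary hues sit 25° either side of the complement.
Complement of the base 270°: 270 + 180 = 450 → 450 − 360 = 90°
The given accent 65° is 25° one side of 90°; the other accent sits 25° the other side: 90 + 25 = 115°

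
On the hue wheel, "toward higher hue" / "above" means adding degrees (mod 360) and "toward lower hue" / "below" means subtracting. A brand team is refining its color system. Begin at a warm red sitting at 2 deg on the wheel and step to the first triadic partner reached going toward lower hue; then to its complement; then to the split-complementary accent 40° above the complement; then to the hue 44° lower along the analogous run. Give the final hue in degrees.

238°

−120° (triadic ↓): 2 − 120 = -118 → -118 + 360 = 242°
+180° (complement): 242 + 180 = 422 → 422 − 360 = 62°
+220° (split-comp 40° ↑): 62 + 220 = 282°
−44° (analog 44° ↓): 282 − 44 = 238°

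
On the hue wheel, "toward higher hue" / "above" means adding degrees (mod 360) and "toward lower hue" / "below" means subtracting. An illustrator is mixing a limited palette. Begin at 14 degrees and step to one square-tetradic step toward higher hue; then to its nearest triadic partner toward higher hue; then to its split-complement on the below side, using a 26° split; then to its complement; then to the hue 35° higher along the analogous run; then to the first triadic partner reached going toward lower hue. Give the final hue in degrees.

113°

14 + 90 = 104°   (square ↑)
104 + 120 = 224°   (triadic ↑)
224 + 154 = 378 → 378 − 360 = 18°   (split-comp 26° ↓)
18 + 180 = 198°   (complement)
198 + 35 = 233°   (analog 35° ↑)
233 − 120 = 113°   (triadic ↓)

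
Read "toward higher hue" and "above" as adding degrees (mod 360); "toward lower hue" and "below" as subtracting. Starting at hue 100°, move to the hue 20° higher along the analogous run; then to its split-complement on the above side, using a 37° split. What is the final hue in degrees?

337°

100 + 20 = 120°   (analog 20° ↑)
120 + 217 = 337°   (split-comp 37° ↑)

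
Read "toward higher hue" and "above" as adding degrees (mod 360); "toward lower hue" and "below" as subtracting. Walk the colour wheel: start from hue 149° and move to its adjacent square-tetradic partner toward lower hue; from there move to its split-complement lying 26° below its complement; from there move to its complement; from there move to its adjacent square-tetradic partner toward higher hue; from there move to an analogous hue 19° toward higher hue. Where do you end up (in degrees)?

square ↓ −90°: 149 − 90 = 59°
split-comp 26° ↓ +154°: 59 + 154 = 213°
complement +180°: 213 + 180 = 393 → 393 − 360 = 33°
square ↑ +90°: 33 + 90 = 123°
analog 19° ↑ +19°: 123 + 19 = 142°

142°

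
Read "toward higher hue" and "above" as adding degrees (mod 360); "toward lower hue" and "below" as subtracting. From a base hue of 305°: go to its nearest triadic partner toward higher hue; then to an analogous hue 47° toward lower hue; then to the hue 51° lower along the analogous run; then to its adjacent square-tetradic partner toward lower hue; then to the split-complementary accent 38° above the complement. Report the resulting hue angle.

+120° (triadic ↑): 305 + 120 = 425 → 425 − 360 = 65°
−47° (analog 47° ↓): 65 − 47 = 18°
−51° (analog 51° ↓): 18 − 51 = -33 → -33 + 360 = 327°
−90° (square ↓): 327 − 90 = 237°
+218° (split-comp 38° ↑): 237 + 218 = 455 → 455 − 360 = 95°

95°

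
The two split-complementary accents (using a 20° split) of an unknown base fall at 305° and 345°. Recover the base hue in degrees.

145°

The accents sit 20° either side of the complement, so the complement is their short-arc midpoint on the wheel.
Short-arc midpoint of 305° and 345°: 325°.
Base is 180° from the complement: 325 − 180 = 145°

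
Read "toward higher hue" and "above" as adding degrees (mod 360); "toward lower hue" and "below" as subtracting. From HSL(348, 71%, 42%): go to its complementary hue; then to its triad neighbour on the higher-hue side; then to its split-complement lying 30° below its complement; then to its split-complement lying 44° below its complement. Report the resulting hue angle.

214°

complement +180°: 348 + 180 = 528 → 528 − 360 = 168°
triadic ↑ +120°: 168 + 120 = 288°
split-comp 30° ↓ +150°: 288 + 150 = 438 → 438 − 360 = 78°
split-comp 44° ↓ +136°: 78 + 136 = 214°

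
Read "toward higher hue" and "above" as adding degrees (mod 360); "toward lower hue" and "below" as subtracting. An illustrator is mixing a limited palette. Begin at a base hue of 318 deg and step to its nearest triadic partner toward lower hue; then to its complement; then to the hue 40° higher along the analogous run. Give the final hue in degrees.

58°

triadic ↓ −120°: 318 − 120 = 198°
complement +180°: 198 + 180 = 378 → 378 − 360 = 18°
analog 40° ↑ +40°: 18 + 40 = 58°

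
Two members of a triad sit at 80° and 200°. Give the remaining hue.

A triad spaces three hues 120° apart.
The full set is {80°, 200°, 320°}.

320°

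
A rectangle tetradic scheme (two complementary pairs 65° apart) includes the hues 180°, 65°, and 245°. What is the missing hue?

A rectangular tetradic uses two complementary pairs 65° apart: offsets 0°, 65°, 180°, 245°.
Among {65°, 180°, 245°}, 245° and 65° are a 180° pair.
The remaining hue 180° needs its own complement: 180 + 180 = 360 → 360 − 360 = 0°

0°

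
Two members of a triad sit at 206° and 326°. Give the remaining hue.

A triad spaces three hues 120° apart.
The full set is {86°, 206°, 326°}.

86°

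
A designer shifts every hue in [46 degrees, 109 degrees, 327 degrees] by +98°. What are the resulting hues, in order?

46 + 98 = 144°
109 + 98 = 207°
327 + 98 = 425 → 425 − 360 = 65°

144°, 207°, 65°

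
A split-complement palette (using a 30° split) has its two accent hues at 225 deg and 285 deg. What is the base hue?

75°

The accents sit 30° either side of the complement, so the complement is their short-arc midpoint on the wheel.
Short-arc midpoint of 225° and 285°: 255°.
Base is 180° from the complement: 255 − 180 = 75°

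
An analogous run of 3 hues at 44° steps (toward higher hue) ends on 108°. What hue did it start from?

20°

2 steps of 44° (toward higher hue) give a net shift of +88°.
Start = end − shift: 108 − 88 = 20°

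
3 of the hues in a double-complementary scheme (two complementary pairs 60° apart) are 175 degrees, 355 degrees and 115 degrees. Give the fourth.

A rectangular tetradic uses two complementary pairs 60° apart: offsets 0°, 60°, 180°, 240°.
Among {115°, 175°, 355°}, 355° and 175° are a 180° pair.
The remaining hue 115° needs its own complement: 115 + 180 = 295°

295°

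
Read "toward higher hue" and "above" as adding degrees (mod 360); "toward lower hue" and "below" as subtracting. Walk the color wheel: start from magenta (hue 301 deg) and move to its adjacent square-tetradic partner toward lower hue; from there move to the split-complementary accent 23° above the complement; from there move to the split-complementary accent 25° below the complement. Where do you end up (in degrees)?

square ↓ −90°: 301 − 90 = 211°
split-comp 23° ↑ +203°: 211 + 203 = 414 → 414 − 360 = 54°
split-comp 25° ↓ +155°: 54 + 155 = 209°

209°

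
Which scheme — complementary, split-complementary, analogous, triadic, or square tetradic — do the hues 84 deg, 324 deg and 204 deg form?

Sort the hues: 84°, 204°, 324°.
Successive gaps around the wheel: 120°, 120°, 120°.
Three hues equally spaced 120° apart form a triad.

triadic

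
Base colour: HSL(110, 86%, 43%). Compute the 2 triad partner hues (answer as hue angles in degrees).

A triad places three hues 120° apart.
110 + 120 = 230°
110 + 240 = 350°

230° and 350°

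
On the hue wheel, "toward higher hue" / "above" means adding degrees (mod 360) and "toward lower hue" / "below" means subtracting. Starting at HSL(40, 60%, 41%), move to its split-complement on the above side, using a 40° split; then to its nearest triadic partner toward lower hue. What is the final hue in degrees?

+220° (split-comp 40° ↑): 40 + 220 = 260°
−120° (triadic ↓): 260 − 120 = 140°

140°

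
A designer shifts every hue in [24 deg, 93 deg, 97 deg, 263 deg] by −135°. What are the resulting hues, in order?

24 − 135 = -111 → -111 + 360 = 249°
93 − 135 = -42 → -42 + 360 = 318°
97 − 135 = -38 → -38 + 360 = 322°
263 − 135 = 128°

249°, 318°, 322°, 128°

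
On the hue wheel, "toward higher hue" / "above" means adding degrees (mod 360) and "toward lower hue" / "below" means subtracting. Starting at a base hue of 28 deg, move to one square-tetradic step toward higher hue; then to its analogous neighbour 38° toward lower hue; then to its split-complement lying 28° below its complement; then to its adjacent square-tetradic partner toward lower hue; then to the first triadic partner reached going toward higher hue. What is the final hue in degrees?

262°

+90° (square ↑): 28 + 90 = 118°
−38° (analog 38° ↓): 118 − 38 = 80°
+152° (split-comp 28° ↓): 80 + 152 = 232°
−90° (square ↓): 232 − 90 = 142°
+120° (triadic ↑): 142 + 120 = 262°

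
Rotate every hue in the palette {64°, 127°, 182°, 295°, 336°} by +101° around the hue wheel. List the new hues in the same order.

165°, 228°, 283°, 36°, 77°

64 + 101 = 165°
127 + 101 = 228°
182 + 101 = 283°
295 + 101 = 396 → 396 − 360 = 36°
336 + 101 = 437 → 437 − 360 = 77°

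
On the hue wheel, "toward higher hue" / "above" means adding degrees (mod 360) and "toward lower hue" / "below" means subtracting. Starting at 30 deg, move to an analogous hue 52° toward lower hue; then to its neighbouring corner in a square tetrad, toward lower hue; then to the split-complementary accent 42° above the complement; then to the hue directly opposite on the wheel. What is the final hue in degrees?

290°

30 − 52 = -22 → -22 + 360 = 338°   (analog 52° ↓)
338 − 90 = 248°   (square ↓)
248 + 222 = 470 → 470 − 360 = 110°   (split-comp 42° ↑)
110 + 180 = 290°   (complement)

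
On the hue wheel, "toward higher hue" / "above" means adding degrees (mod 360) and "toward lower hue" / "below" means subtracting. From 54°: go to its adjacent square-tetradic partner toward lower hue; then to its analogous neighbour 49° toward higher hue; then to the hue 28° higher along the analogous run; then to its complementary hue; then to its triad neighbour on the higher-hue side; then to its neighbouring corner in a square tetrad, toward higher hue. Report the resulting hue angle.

−90° (square ↓): 54 − 90 = -36 → -36 + 360 = 324°
+49° (analog 49° ↑): 324 + 49 = 373 → 373 − 360 = 13°
+28° (analog 28° ↑): 13 + 28 = 41°
+180° (complement): 41 + 180 = 221°
+120° (triadic ↑): 221 + 120 = 341°
+90° (square ↑): 341 + 90 = 431 → 431 − 360 = 71°

71°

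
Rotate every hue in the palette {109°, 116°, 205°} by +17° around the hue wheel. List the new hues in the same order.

126°, 133°, 222°

109 + 17 = 126°
116 + 17 = 133°
205 + 17 = 222°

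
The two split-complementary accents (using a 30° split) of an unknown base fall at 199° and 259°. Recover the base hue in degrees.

The accents sit 30° either side of the complement, so the complement is their short-arc midpoint on the wheel.
Short-arc midpoint of 199° and 259°: 229°.
Base is 180° from the complement: 229 − 180 = 49°

49°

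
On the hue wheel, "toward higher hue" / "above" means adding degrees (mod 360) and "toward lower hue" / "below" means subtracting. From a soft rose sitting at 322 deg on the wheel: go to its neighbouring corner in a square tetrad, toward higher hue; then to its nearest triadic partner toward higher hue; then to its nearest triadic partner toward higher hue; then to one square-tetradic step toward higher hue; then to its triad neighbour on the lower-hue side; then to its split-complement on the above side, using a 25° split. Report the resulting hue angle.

+90° (square ↑): 322 + 90 = 412 → 412 − 360 = 52°
+120° (triadic ↑): 52 + 120 = 172°
+120° (triadic ↑): 172 + 120 = 292°
+90° (square ↑): 292 + 90 = 382 → 382 − 360 = 22°
−120° (triadic ↓): 22 − 120 = -98 → -98 + 360 = 262°
+205° (split-comp 25° ↑): 262 + 205 = 467 → 467 − 360 = 107°

107°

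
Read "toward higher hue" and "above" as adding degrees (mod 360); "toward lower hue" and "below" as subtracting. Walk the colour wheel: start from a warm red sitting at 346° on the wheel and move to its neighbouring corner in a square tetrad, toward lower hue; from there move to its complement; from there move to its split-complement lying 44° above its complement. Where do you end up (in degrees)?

square ↓ −90°: 346 − 90 = 256°
complement +180°: 256 + 180 = 436 → 436 − 360 = 76°
split-comp 44° ↑ +224°: 76 + 224 = 300°

300°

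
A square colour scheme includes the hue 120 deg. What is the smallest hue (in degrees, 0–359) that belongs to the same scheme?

30°

A square tetradic scheme places four hues every 90°.
The full set through 120° is {30°, 120°, 210°, 300°}.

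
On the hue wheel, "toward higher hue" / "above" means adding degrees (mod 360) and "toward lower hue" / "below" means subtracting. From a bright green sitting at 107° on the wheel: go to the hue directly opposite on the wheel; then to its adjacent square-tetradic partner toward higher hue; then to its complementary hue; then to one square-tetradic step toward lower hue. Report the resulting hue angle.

107 + 180 = 287°   (complement)
287 + 90 = 377 → 377 − 360 = 17°   (square ↑)
17 + 180 = 197°   (complement)
197 − 90 = 107°   (square ↓)

107°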